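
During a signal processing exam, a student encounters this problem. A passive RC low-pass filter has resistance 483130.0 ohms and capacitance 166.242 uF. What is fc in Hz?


Cutoff frequency of a first-order RC filter:
fc = 1 / (2 * pi * R * C)
C = 166.242 uF = 0.000166242 F
fc = 1 / (2 * pi * 483130.0 * 0.000166242)
   = 1 / 504.6434367648
   = 0.001982 Hz

0.001982 Hz


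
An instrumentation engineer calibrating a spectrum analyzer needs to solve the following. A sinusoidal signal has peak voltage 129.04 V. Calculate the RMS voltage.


RMS voltage for a sinusoidal waveform:
V_rms = V_peak / sqrt(2)
      = 129.04 / 1.414214
      = 91.245 V

91.245 V


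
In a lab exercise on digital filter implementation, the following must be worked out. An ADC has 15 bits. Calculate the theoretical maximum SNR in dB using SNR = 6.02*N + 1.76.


Theoretical SNR for a full-scale sinusoid:
SNR = 6.02 * N + 1.76
    = 6.02 * 15 + 1.76
    = 90.3 + 1.76
    = 92.06 dB

92.06 dB


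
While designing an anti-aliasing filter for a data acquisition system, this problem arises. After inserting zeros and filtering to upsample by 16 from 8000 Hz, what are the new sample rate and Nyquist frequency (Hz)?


Step 1 — output sample rate after interpolation by L:
fs_out = L * fs_in = 16 * 8000 = 128000 Hz

Step 2 — Nyquist frequency of the output stream:
f_Nyq = fs_out / 2 = 128000 / 2 = 64000.0 Hz

fs_out = 128000 Hz; f_Nyquist = 64000.0 Hz


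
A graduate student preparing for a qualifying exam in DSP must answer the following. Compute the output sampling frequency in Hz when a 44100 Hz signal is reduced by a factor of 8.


Decimation reduces the sample rate:
fs_out = fs_in / M
       = 44100 / 8
       = 5512.5 Hz

5512.5 Hz


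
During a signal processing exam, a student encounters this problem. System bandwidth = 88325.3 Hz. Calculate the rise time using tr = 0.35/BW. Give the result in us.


Rise time from bandwidth relationship:
tr = 0.35 / BW
   = 0.35 / 88325.3
   = 3.962624525e-06 s
   = 3.9626 us

3.9626 us


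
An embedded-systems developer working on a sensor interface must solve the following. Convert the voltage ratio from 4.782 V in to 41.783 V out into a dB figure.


Voltage gain in dB:
G = 20 * log10(Vout / Vin)
  = 20 * log10(41.783 / 4.782)
  = 20 * log10(8.737558)
  = 20 * 0.94139
  = 18.83 dB

18.83 dB


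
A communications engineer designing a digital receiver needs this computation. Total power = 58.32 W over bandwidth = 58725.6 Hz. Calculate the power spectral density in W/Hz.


Power spectral density:
PSD = P / BW
    = 58.32 / 58725.6
    = 0.00099309 W/Hz

0.00099309 W/Hz


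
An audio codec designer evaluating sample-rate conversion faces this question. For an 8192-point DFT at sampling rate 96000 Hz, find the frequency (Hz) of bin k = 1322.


Frequency of DFT bin k:
f_k = k * fs / N
    = 1322 * 96000 / 8192
    = 126912000 / 8192
    = 15492.188 Hz

15492.188 Hz


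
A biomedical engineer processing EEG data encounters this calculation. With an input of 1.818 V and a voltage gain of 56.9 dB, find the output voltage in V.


Output voltage from dB gain:
V_out = V_in * 10^(gain_dB / 20)
      = 1.818 * 10^(56.9 / 20)
      = 1.818 * 699.841996
      = 1272.3127 V

1272.3127 V


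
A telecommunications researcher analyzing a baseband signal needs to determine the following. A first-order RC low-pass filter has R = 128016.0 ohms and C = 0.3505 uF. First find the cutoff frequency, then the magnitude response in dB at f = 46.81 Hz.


Step 1 — cutoff frequency:
fc = 1 / (2*pi*R*C)
C = 0.3505 uF = 3.505e-07 F
fc = 1 / (2*pi*128016.0*3.505e-07)
   = 3.54705 Hz

Step 2 — magnitude at f = 46.81 Hz:
|H(f)| = 1 / sqrt(1 + (f/fc)^2)
f/fc = 46.81 / 3.54705 = 13.196882
|H| = 1 / sqrt(1 + 174.157695) = 0.0755589
|H|_dB = 20*log10(0.0755589) = -22.43 dB

fc = 3.54705 Hz; |H(46.81 Hz)| = -22.43 dB


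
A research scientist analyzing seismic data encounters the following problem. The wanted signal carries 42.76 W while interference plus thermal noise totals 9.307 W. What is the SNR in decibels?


SNR in decibels:
SNR = 10 * log10(Ps / Pn)
    = 10 * log10(42.76 / 9.307)
    = 10 * log10(4.5944)
    = 10 * 0.6622
    = 6.62 dB

6.62 dB


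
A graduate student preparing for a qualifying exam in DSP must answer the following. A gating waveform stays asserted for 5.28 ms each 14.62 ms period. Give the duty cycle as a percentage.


Duty cycle as a percentage:
DC = (t_on / T) * 100
   = (5.28 / 14.62) * 100
   = 0.361149 * 100
   = 36.11 %

36.11 %


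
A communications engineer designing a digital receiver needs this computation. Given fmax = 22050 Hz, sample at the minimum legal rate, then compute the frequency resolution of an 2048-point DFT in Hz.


Step 1 — Nyquist sampling rate:
fs = 2 * fmax = 2 * 22050 = 44100 Hz

Step 2 — DFT bin spacing:
df = fs / N = 44100 / 2048 = 21.5332 Hz

21.5332 Hz


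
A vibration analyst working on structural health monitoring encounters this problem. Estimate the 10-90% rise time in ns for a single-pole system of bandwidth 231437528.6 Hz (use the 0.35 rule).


Rise time from bandwidth relationship:
tr = 0.35 / BW
   = 0.35 / 231437528.6
   = 1.512287148e-09 s
   = 1.5123 ns

1.5123 ns


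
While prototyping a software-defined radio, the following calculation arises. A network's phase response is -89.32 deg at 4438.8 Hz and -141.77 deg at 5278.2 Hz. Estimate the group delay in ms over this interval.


Group delay from phase difference:
tau = -d(phi)/d(omega)
d(phi) = -52.45 deg = -0.915425 rad
d(omega) = 2*pi*(5278.2 - 4438.8) = 5274.1057 rad/s
tau = -(-0.915425) / 5274.1057
    = 0.1736 ms

0.1736 ms


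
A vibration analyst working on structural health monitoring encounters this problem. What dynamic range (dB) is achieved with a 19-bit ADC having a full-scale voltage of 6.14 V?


Dynamic range from full-scale to LSB:
V_min = V_max / 2^bits = 6.14 / 2^19
DR = 20 * log10(V_max / V_min)
   = 20 * log10(2^19)
   = 20 * 19 * log10(2)
   = 114.39 dB

114.39 dB


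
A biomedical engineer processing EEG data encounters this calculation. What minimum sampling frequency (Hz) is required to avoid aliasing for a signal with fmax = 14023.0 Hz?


The Nyquist rate is twice the maximum frequency component.
fs_min = 2 * fmax
      = 2 * 14023.0
      = 28046.0 Hz

28046.0


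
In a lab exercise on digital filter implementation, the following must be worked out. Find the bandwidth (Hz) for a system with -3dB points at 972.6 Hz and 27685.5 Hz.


Bandwidth is the difference of -3dB frequencies:
BW = f_high - f_low
   = 27685.5 - 972.6
   = 26712.9 Hz

26712.9 Hz


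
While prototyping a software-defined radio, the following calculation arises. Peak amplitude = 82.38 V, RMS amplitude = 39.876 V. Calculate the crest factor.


Crest factor is the ratio of peak to RMS:
CF = V_peak / V_rms
   = 82.38 / 39.876
   = 2.0659

2.0659


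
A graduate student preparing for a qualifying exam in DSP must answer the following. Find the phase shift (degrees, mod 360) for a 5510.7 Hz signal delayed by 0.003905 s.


Phase shift from frequency and time delay:
phi = 360 * f * t_delay
    = 360 * 5510.7 * 0.003905
    = 7746.94 degrees
    mod 360 = 186.94 degrees

186.94 degrees


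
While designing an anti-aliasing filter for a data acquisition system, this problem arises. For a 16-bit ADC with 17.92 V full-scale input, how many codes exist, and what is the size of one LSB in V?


Step 1 — number of quantization levels:
L = 2^N = 2^16 = 65536

Step 2 — LSB step size:
delta = Vfs / L
      = 17.92 / 65536
      = 0.00027344 V

Levels = 65536; step size = 0.00027344 V


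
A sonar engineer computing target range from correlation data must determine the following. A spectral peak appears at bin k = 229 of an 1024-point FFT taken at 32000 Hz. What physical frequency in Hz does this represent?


Frequency of DFT bin k:
f_k = k * fs / N
    = 229 * 32000 / 1024
    = 7328000 / 1024
    = 7156.25 Hz

7156.25 Hz


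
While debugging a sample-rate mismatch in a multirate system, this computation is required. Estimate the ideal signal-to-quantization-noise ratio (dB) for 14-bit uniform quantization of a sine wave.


Theoretical SNR for a full-scale sinusoid:
SNR = 6.02 * N + 1.76
    = 6.02 * 14 + 1.76
    = 84.28 + 1.76
    = 86.04 dB

86.04 dB


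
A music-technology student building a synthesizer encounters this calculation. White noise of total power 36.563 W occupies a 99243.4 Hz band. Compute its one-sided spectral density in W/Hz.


Power spectral density:
PSD = P / BW
    = 36.563 / 99243.4
    = 0.00036842 W/Hz

0.00036842 W/Hz


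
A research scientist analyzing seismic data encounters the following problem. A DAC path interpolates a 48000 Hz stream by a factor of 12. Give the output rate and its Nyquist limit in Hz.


Step 1 — output sample rate after interpolation by L:
fs_out = L * fs_in = 12 * 48000 = 576000 Hz

Step 2 — Nyquist frequency of the output stream:
f_Nyq = fs_out / 2 = 576000 / 2 = 288000.0 Hz

fs_out = 576000 Hz; f_Nyquist = 288000.0 Hz


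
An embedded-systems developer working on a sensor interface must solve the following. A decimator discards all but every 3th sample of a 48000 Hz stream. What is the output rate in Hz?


Decimation reduces the sample rate:
fs_out = fs_in / M
       = 48000 / 3
       = 16000.0 Hz

16000.0 Hz


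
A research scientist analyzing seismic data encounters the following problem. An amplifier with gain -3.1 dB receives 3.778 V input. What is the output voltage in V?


Output voltage from dB gain:
V_out = V_in * 10^(gain_dB / 20)
      = 3.778 * 10^(-3.1 / 20)
      = 3.778 * 0.699842
      = 2.644 V

2.644 V


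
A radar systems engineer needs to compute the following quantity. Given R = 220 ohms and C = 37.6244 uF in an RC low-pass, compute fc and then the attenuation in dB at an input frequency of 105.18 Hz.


Step 1 — cutoff frequency:
fc = 1 / (2*pi*R*C)
C = 37.6244 uF = 3.76244e-05 F
fc = 1 / (2*pi*220*3.76244e-05)
   = 19.2277 Hz

Step 2 — magnitude at f = 105.18 Hz:
|H(f)| = 1 / sqrt(1 + (f/fc)^2)
f/fc = 105.18 / 19.2277 = 5.470233
|H| = 1 / sqrt(1 + 29.923449) = 0.1798275
|H|_dB = 20*log10(0.1798275) = -14.9 dB

fc = 19.2277 Hz; |H(105.18 Hz)| = -14.9 dB


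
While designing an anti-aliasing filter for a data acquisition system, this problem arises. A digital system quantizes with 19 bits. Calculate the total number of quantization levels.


Number of quantization levels = 2^N
= 2^19
= 524288

524288


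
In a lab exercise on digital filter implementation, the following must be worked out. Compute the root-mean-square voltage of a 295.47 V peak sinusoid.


RMS voltage for a sinusoidal waveform:
V_rms = V_peak / sqrt(2)
      = 295.47 / 1.414214
      = 208.929 V

208.929 V


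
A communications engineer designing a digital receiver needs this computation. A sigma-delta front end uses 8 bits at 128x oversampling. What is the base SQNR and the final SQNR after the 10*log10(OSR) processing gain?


Step 1 — baseline SQNR at Nyquist:
SQNR_base = 6.02*N + 1.76
          = 6.02*8 + 1.76
          = 49.92 dB

Step 2 — oversampling processing gain:
G = 10*log10(OSR) = 10*log10(128) = 21.07 dB

Step 3 — total:
SQNR_total = 49.92 + 21.07 = 70.99 dB

Base SQNR = 49.92 dB; oversampled SQNR = 70.99 dB


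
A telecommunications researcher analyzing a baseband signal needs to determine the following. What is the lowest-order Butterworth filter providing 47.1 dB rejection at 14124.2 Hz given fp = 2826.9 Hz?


Butterworth filter order formula:
n = log10(10^(A/10) - 1) / (2 * log10(f_stop/f_pass))
10^(47.1/10) - 1 = 51285.1384
f_stop/f_pass = 14124.2 / 2826.9 = 4.9964
n = 3.3708 -> ceil = 4

4


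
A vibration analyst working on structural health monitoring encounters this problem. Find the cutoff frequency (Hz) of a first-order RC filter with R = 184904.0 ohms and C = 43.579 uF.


Cutoff frequency of a first-order RC filter:
fc = 1 / (2 * pi * R * C)
C = 43.579 uF = 4.3579e-05 F
fc = 1 / (2 * pi * 184904.0 * 4.3579e-05)
   = 1 / 50.629476279272
   = 0.019751 Hz

0.019751 Hz


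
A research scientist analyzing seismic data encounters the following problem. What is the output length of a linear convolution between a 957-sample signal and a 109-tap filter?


Linear convolution output length:
L = N + M - 1
  = 957 + 109 - 1
  = 1065 samples

1065


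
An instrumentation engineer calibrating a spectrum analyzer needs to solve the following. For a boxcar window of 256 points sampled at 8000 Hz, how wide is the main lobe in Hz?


Main lobe width for a rectangular window:
Width = 2 * fs / N
      = 2 * 8000 / 256
      = 16000 / 256
      = 62.5 Hz

62.5 Hz


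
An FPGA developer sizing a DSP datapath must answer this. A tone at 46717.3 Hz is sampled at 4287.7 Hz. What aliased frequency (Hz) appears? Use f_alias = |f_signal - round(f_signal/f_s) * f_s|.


Compute the nearest integer multiple of fs to the signal:
n = round(46717.3 / 4287.7) = 11
f_alias = |46717.3 - 11 * 4287.7|
        = |46717.3 - 47164.7|
        = 447.4 Hz

447.4


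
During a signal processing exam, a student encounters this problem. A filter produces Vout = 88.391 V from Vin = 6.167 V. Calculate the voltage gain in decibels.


Voltage gain in dB:
G = 20 * log10(Vout / Vin)
  = 20 * log10(88.391 / 6.167)
  = 20 * log10(14.332901)
  = 20 * 1.156334
  = 23.13 dB

23.13 dB


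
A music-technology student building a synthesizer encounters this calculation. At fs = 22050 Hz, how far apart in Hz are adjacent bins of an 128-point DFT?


DFT frequency resolution:
df = fs / N
   = 22050 / 128
   = 172.2656 Hz

172.2656 Hz


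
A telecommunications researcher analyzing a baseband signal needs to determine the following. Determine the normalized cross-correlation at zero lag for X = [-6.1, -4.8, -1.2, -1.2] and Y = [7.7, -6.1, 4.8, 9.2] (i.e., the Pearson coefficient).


Pearson correlation coefficient (population):
r = cov(X,Y) / (std(X) * std(Y))
Mean X = -3.325, Mean Y = 3.9
Cov(X,Y) = 4.345
Std(X) = 2.174138, Std(Y) = 5.986234
r = 0.3338

0.3338


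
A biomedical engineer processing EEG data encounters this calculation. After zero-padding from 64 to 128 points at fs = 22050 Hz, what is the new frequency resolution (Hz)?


Frequency resolution after zero-padding:
N_padded = 64 * 2 = 128
df = fs / N_padded
   = 22050 / 128
   = 172.2656 Hz

172.2656 Hz


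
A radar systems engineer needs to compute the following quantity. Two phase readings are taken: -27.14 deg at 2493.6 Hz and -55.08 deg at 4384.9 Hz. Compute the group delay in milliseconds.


Group delay from phase difference:
tau = -d(phi)/d(omega)
d(phi) = -27.94 deg = -0.487645 rad
d(omega) = 2*pi*(4384.9 - 2493.6) = 11883.3884 rad/s
tau = -(-0.487645) / 11883.3884
    = 0.041 ms

0.041 ms


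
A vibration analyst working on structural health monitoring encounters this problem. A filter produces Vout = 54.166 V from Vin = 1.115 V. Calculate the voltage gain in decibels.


Voltage gain in dB:
G = 20 * log10(Vout / Vin)
  = 20 * log10(54.166 / 1.115)
  = 20 * log10(48.579372)
  = 20 * 1.686452
  = 33.73 dB

33.73 dB


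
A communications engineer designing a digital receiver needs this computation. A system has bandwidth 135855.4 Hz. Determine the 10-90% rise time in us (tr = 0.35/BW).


Rise time from bandwidth relationship:
tr = 0.35 / BW
   = 0.35 / 135855.4
   = 2.576268591e-06 s
   = 2.5763 us

2.5763 us


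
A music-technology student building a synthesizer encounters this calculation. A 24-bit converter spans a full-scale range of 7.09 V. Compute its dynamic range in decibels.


Dynamic range from full-scale to LSB:
V_min = V_max / 2^bits = 7.09 / 2^24
DR = 20 * log10(V_max / V_min)
   = 20 * log10(2^24)
   = 20 * 24 * log10(2)
   = 144.49 dB

144.49 dB


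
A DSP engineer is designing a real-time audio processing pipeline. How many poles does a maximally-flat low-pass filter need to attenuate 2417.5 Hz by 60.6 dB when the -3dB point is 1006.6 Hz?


Butterworth filter order formula:
n = log10(10^(A/10) - 1) / (2 * log10(f_stop/f_pass))
10^(60.6/10) - 1 = 1148152.6215
f_stop/f_pass = 2417.5 / 1006.6 = 2.4016
n = 7.963 -> ceil = 8

8


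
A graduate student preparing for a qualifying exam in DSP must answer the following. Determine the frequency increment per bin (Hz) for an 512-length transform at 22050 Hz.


DFT frequency resolution:
df = fs / N
   = 22050 / 512
   = 43.0664 Hz

43.0664 Hz


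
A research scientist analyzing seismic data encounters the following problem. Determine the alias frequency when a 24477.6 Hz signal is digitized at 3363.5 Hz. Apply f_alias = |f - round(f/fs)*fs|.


Compute the nearest integer multiple of fs to the signal:
n = round(24477.6 / 3363.5) = 7
f_alias = |24477.6 - 7 * 3363.5|
        = |24477.6 - 23544.5|
        = 933.1 Hz

933.1


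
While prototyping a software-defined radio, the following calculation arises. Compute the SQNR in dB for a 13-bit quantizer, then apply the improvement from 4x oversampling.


Step 1 — baseline SQNR at Nyquist:
SQNR_base = 6.02*N + 1.76
          = 6.02*13 + 1.76
          = 80.02 dB

Step 2 — oversampling processing gain:
G = 10*log10(OSR) = 10*log10(4) = 6.02 dB

Step 3 — total:
SQNR_total = 80.02 + 6.02 = 86.04 dB

Base SQNR = 80.02 dB; oversampled SQNR = 86.04 dB


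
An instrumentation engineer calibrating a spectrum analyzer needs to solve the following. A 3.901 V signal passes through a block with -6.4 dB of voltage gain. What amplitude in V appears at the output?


Output voltage from dB gain:
V_out = V_in * 10^(gain_dB / 20)
      = 3.901 * 10^(-6.4 / 20)
      = 3.901 * 0.47863
      = 1.8671 V

1.8671 V


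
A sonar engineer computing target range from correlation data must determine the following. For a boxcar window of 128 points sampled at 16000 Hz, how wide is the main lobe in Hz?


Main lobe width for a rectangular window:
Width = 2 * fs / N
      = 2 * 16000 / 128
      = 32000 / 128
      = 250.0 Hz

250.0 Hz


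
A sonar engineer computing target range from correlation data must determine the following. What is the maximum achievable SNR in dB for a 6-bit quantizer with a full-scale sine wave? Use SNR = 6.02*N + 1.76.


Theoretical SNR for a full-scale sinusoid:
SNR = 6.02 * N + 1.76
    = 6.02 * 6 + 1.76
    = 36.12 + 1.76
    = 37.88 dB

37.88 dB


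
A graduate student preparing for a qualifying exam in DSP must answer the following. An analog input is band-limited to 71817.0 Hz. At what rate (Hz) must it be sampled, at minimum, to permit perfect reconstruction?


The Nyquist rate is twice the maximum frequency component.
fs_min = 2 * fmax
      = 2 * 71817.0
      = 143634.0 Hz

143634.0


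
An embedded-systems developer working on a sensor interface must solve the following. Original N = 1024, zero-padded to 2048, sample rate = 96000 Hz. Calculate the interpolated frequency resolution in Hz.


Frequency resolution after zero-padding:
N_padded = 1024 * 2 = 2048
df = fs / N_padded
   = 96000 / 2048
   = 46.875 Hz

46.875 Hz


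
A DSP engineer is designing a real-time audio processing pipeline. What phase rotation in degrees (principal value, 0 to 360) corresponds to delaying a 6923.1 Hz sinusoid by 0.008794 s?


Phase shift from frequency and time delay:
phi = 360 * f * t_delay
    = 360 * 6923.1 * 0.008794
    = 21917.43 degrees
    mod 360 = 317.43 degrees

317.43 degrees


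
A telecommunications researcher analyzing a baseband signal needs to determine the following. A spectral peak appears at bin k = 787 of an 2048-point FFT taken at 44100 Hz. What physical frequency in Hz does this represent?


Frequency of DFT bin k:
f_k = k * fs / N
    = 787 * 44100 / 2048
    = 34706700 / 2048
    = 16946.631 Hz

16946.631 Hz


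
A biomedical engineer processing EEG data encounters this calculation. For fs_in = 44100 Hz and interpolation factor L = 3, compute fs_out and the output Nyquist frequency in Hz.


Step 1 — output sample rate after interpolation by L:
fs_out = L * fs_in = 3 * 44100 = 132300 Hz

Step 2 — Nyquist frequency of the output stream:
f_Nyq = fs_out / 2 = 132300 / 2 = 66150.0 Hz

fs_out = 132300 Hz; f_Nyquist = 66150.0 Hz


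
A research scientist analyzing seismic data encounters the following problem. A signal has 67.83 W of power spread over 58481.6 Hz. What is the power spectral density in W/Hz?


Power spectral density:
PSD = P / BW
    = 67.83 / 58481.6
    = 0.00115985 W/Hz

0.00115985 W/Hz


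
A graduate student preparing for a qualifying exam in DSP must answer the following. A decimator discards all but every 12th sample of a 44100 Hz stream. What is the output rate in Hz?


Decimation reduces the sample rate:
fs_out = fs_in / M
       = 44100 / 12
       = 3675.0 Hz

3675.0 Hz


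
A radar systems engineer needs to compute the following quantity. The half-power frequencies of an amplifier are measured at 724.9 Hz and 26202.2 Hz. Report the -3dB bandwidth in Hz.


Bandwidth is the difference of -3dB frequencies:
BW = f_high - f_low
   = 26202.2 - 724.9
   = 25477.3 Hz

25477.3 Hz


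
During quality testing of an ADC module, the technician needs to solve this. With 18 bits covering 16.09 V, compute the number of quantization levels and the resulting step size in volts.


Step 1 — number of quantization levels:
L = 2^N = 2^18 = 262144

Step 2 — LSB step size:
delta = Vfs / L
      = 16.09 / 262144
      = 6.138e-05 V

Levels = 262144; step size = 6.138e-05 V


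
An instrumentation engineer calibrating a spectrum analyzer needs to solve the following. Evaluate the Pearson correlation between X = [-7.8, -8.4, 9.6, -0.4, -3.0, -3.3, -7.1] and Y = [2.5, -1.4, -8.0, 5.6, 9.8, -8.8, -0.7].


Pearson correlation coefficient (population):
r = cov(X,Y) / (std(X) * std(Y))
Mean X = -2.9143, Mean Y = -0.1429
Cov(X,Y) = -12.154898
Std(X) = 5.788765, Std(Y) = 6.29509
r = -0.3336

-0.3336


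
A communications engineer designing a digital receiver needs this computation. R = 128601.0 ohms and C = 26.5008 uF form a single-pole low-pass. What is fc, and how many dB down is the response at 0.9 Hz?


Step 1 — cutoff frequency:
fc = 1 / (2*pi*R*C)
C = 26.5008 uF = 2.65008e-05 F
fc = 1 / (2*pi*128601.0*2.65008e-05)
   = 0.0467 Hz

Step 2 — magnitude at f = 0.9 Hz:
|H(f)| = 1 / sqrt(1 + (f/fc)^2)
f/fc = 0.9 / 0.0467 = 19.271949
|H| = 1 / sqrt(1 + 371.408018) = 0.0518192
|H|_dB = 20*log10(0.0518192) = -25.71 dB

fc = 0.0467 Hz; |H(0.9 Hz)| = -25.71 dB


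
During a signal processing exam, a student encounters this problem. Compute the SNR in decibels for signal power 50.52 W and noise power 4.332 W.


SNR in decibels:
SNR = 10 * log10(Ps / Pn)
    = 10 * log10(50.52 / 4.332)
    = 10 * log10(11.662)
    = 10 * 1.0668
    = 10.67 dB

10.67 dB


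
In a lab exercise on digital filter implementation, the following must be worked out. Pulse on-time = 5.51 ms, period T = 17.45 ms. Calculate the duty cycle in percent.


Duty cycle as a percentage:
DC = (t_on / T) * 100
   = (5.51 / 17.45) * 100
   = 0.315759 * 100
   = 31.58 %

31.58 %


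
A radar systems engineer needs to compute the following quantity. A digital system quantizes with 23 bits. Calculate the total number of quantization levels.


Number of quantization levels = 2^N
= 2^23
= 8388608

8388608


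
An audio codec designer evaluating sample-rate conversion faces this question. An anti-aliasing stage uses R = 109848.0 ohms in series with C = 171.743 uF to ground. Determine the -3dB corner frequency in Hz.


Cutoff frequency of a first-order RC filter:
fc = 1 / (2 * pi * R * C)
C = 171.743 uF = 0.000171743 F
fc = 1 / (2 * pi * 109848.0 * 0.000171743)
   = 1 / 118.53621821288
   = 0.008436 Hz

0.008436 Hz


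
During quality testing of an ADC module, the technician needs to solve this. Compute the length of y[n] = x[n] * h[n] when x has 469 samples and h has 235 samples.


Linear convolution output length:
L = N + M - 1
  = 469 + 235 - 1
  = 703 samples

703


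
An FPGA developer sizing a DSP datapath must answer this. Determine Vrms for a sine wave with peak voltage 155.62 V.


RMS voltage for a sinusoidal waveform:
V_rms = V_peak / sqrt(2)
      = 155.62 / 1.414214
      = 110.04 V

110.04 V


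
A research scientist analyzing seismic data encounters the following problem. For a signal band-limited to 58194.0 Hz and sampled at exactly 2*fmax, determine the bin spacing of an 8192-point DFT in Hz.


Step 1 — Nyquist sampling rate:
fs = 2 * fmax = 2 * 58194.0 = 116388.0 Hz

Step 2 — DFT bin spacing:
df = fs / N = 116388.0 / 8192 = 14.2075 Hz

14.2075 Hz


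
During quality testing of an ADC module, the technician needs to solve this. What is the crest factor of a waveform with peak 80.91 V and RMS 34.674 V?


Crest factor is the ratio of peak to RMS:
CF = V_peak / V_rms
   = 80.91 / 34.674
   = 2.3334

2.3334


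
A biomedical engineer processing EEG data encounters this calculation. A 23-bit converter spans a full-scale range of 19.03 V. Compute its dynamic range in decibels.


Dynamic range from full-scale to LSB:
V_min = V_max / 2^bits = 19.03 / 2^23
DR = 20 * log10(V_max / V_min)
   = 20 * log10(2^23)
   = 20 * 23 * log10(2)
   = 138.47 dB

138.47 dB


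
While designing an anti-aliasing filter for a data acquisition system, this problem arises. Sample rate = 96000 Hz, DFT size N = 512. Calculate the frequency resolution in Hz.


DFT frequency resolution:
df = fs / N
   = 96000 / 512
   = 187.5 Hz

187.5 Hz


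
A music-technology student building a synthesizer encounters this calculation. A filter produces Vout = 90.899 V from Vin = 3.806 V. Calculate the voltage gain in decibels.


Voltage gain in dB:
G = 20 * log10(Vout / Vin)
  = 20 * log10(90.899 / 3.806)
  = 20 * log10(23.883079)
  = 20 * 1.37809
  = 27.56 dB

27.56 dB


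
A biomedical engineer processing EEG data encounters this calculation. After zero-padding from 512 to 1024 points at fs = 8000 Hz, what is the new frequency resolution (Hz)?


Frequency resolution after zero-padding:
N_padded = 512 * 2 = 1024
df = fs / N_padded
   = 8000 / 1024
   = 7.8125 Hz

7.8125 Hz


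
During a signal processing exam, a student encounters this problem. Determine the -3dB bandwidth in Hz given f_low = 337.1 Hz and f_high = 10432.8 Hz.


Bandwidth is the difference of -3dB frequencies:
BW = f_high - f_low
   = 10432.8 - 337.1
   = 10095.7 Hz

10095.7 Hz


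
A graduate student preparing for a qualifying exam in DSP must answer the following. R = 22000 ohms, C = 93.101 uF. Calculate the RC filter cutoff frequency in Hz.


Cutoff frequency of a first-order RC filter:
fc = 1 / (2 * pi * R * C)
C = 93.101 uF = 9.3101e-05 F
fc = 1 / (2 * pi * 22000 * 9.3101e-05)
   = 1 / 12.869358376242
   = 0.077704 Hz

0.077704 Hz


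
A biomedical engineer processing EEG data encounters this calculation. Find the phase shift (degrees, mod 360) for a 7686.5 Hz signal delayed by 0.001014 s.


Phase shift from frequency and time delay:
phi = 360 * f * t_delay
    = 360 * 7686.5 * 0.001014
    = 2805.88 degrees
    mod 360 = 285.88 degrees

285.88 degrees


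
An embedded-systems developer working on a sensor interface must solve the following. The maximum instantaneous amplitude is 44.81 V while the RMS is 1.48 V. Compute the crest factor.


Crest factor is the ratio of peak to RMS:
CF = V_peak / V_rms
   = 44.81 / 1.48
   = 30.277

30.277


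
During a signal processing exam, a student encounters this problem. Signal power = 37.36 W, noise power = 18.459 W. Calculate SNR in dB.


SNR in decibels:
SNR = 10 * log10(Ps / Pn)
    = 10 * log10(37.36 / 18.459)
    = 10 * log10(2.0239)
    = 10 * 0.3062
    = 3.06 dB

3.06 dB


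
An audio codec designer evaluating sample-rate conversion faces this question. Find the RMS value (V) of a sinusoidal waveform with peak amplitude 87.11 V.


RMS voltage for a sinusoidal waveform:
V_rms = V_peak / sqrt(2)
      = 87.11 / 1.414214
      = 61.596 V

61.596 V


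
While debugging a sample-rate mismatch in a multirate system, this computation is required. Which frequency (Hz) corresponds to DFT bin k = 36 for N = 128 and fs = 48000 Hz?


Frequency of DFT bin k:
f_k = k * fs / N
    = 36 * 48000 / 128
    = 1728000 / 128
    = 13500.0 Hz

13500.0 Hz


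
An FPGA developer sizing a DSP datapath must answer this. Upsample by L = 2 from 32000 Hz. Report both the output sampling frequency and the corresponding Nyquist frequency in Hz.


Step 1 — output sample rate after interpolation by L:
fs_out = L * fs_in = 2 * 32000 = 64000 Hz

Step 2 — Nyquist frequency of the output stream:
f_Nyq = fs_out / 2 = 64000 / 2 = 32000.0 Hz

fs_out = 64000 Hz; f_Nyquist = 32000.0 Hz


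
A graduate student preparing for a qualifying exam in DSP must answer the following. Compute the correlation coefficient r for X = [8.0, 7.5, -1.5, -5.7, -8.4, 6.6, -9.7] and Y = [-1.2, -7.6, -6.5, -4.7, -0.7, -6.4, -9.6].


Pearson correlation coefficient (population):
r = cov(X,Y) / (std(X) * std(Y))
Mean X = -0.4571, Mean Y = -5.2429
Cov(X,Y) = 1.417551
Std(X) = 7.188653, Std(Y) = 3.041079
r = 0.0648

0.0648


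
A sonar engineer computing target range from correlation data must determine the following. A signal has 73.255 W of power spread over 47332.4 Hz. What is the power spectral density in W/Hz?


Power spectral density:
PSD = P / BW
    = 73.255 / 47332.4
    = 0.00154767 W/Hz

0.00154767 W/Hz


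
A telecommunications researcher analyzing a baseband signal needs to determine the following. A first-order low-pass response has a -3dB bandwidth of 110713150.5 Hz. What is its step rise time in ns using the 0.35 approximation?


Rise time from bandwidth relationship:
tr = 0.35 / BW
   = 0.35 / 110713150.5
   = 3.161322737e-09 s
   = 3.1613 ns

3.1613 ns


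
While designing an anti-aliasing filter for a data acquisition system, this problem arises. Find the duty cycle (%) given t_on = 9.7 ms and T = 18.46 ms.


Duty cycle as a percentage:
DC = (t_on / T) * 100
   = (9.7 / 18.46) * 100
   = 0.52546 * 100
   = 52.55 %

52.55 %


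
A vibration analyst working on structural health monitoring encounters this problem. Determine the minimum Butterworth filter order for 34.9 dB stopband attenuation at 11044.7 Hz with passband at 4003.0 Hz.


Butterworth filter order formula:
n = log10(10^(A/10) - 1) / (2 * log10(f_stop/f_pass))
10^(34.9/10) - 1 = 3089.2954
f_stop/f_pass = 11044.7 / 4003.0 = 2.7591
n = 3.9588 -> ceil = 4

4


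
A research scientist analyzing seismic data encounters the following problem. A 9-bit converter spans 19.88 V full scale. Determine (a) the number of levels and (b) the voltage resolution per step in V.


Step 1 — number of quantization levels:
L = 2^N = 2^9 = 512

Step 2 — LSB step size:
delta = Vfs / L
      = 19.88 / 512
      = 0.03882812 V

Levels = 512; step size = 0.03882812 V


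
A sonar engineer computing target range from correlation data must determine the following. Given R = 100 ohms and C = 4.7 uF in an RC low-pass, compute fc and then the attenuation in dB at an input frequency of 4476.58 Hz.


Step 1 — cutoff frequency:
fc = 1 / (2*pi*R*C)
C = 4.7 uF = 4.7e-06 F
fc = 1 / (2*pi*100*4.7e-06)
   = 338.628 Hz

Step 2 — magnitude at f = 4476.58 Hz:
|H(f)| = 1 / sqrt(1 + (f/fc)^2)
f/fc = 4476.58 / 338.628 = 13.219757
|H| = 1 / sqrt(1 + 174.761975) = 0.0754289
|H|_dB = 20*log10(0.0754289) = -22.45 dB

fc = 338.628 Hz; |H(4476.58 Hz)| = -22.45 dB


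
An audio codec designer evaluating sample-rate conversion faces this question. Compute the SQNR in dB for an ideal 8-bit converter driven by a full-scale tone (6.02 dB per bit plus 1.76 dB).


Theoretical SNR for a full-scale sinusoid:
SNR = 6.02 * N + 1.76
    = 6.02 * 8 + 1.76
    = 48.16 + 1.76
    = 49.92 dB

49.92 dB


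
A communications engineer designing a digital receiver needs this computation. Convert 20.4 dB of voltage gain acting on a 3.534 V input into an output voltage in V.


Output voltage from dB gain:
V_out = V_in * 10^(gain_dB / 20)
      = 3.534 * 10^(20.4 / 20)
      = 3.534 * 10.471285
      = 37.0055 V

37.0055 V


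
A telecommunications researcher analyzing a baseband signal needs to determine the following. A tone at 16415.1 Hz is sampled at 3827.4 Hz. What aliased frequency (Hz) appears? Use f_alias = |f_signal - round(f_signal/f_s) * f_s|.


Compute the nearest integer multiple of fs to the signal:
n = round(16415.1 / 3827.4) = 4
f_alias = |16415.1 - 4 * 3827.4|
        = |16415.1 - 15309.6|
        = 1105.5 Hz

1105.5


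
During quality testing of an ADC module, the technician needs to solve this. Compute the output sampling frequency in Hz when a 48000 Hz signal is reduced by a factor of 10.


Decimation reduces the sample rate:
fs_out = fs_in / M
       = 48000 / 10
       = 4800.0 Hz

4800.0 Hz


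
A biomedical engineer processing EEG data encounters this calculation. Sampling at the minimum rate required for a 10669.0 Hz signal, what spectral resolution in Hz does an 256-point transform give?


Step 1 — Nyquist sampling rate:
fs = 2 * fmax = 2 * 10669.0 = 21338.0 Hz

Step 2 — DFT bin spacing:
df = fs / N = 21338.0 / 256 = 83.3516 Hz

83.3516 Hz


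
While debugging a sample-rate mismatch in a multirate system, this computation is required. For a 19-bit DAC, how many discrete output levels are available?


Number of quantization levels = 2^N
= 2^19
= 524288

524288


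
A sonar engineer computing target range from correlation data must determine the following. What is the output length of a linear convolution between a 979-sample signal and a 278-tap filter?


Linear convolution output length:
L = N + M - 1
  = 979 + 278 - 1
  = 1256 samples

1256


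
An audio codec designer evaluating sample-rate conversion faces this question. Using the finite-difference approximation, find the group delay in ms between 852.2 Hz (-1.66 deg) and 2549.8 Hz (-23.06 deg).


Group delay from phase difference:
tau = -d(phi)/d(omega)
d(phi) = -21.4 deg = -0.3735 rad
d(omega) = 2*pi*(2549.8 - 852.2) = 10666.3354 rad/s
tau = -(-0.3735) / 10666.3354
    = 0.035 ms

0.035 ms


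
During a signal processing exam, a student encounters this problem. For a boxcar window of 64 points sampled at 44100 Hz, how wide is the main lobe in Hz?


Main lobe width for a rectangular window:
Width = 2 * fs / N
      = 2 * 44100 / 64
      = 88200 / 64
      = 1378.125 Hz

1378.125 Hz


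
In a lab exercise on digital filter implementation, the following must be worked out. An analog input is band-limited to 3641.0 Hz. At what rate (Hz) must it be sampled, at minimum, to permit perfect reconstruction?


The Nyquist rate is twice the maximum frequency component.
fs_min = 2 * fmax
      = 2 * 3641.0
      = 7282.0 Hz

7282.0


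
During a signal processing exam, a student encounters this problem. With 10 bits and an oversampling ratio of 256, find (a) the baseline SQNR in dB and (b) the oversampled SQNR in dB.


Step 1 — baseline SQNR at Nyquist:
SQNR_base = 6.02*N + 1.76
          = 6.02*10 + 1.76
          = 61.96 dB

Step 2 — oversampling processing gain:
G = 10*log10(OSR) = 10*log10(256) = 24.08 dB

Step 3 — total:
SQNR_total = 61.96 + 24.08 = 86.04 dB

Base SQNR = 61.96 dB; oversampled SQNR = 86.04 dB


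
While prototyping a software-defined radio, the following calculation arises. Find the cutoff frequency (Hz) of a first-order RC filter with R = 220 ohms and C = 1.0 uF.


Cutoff frequency of a first-order RC filter:
fc = 1 / (2 * pi * R * C)
C = 1.0 uF = 1e-06 F
fc = 1 / (2 * pi * 220 * 1e-06)
   = 1 / 0.0013823007675795
   = 723.43156 Hz

723.43156 Hz


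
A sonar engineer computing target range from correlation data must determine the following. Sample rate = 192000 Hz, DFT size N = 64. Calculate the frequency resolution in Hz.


DFT frequency resolution:
df = fs / N
   = 192000 / 64
   = 3000.0 Hz

3000.0 Hz


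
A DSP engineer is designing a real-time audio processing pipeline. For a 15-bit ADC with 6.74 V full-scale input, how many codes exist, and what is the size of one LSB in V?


Step 1 — number of quantization levels:
L = 2^N = 2^15 = 32768

Step 2 — LSB step size:
delta = Vfs / L
      = 6.74 / 32768
      = 0.00020569 V

Levels = 32768; step size = 0.00020569 V


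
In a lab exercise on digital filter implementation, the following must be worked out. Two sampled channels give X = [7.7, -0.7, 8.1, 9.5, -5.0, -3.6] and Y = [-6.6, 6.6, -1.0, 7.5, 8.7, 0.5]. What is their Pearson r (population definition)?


Pearson correlation coefficient (population):
r = cov(X,Y) / (std(X) * std(Y))
Mean X = 2.6667, Mean Y = 2.6167
Cov(X,Y) = -13.242778
Std(X) = 5.929212, Std(Y) = 5.465472
r = -0.4087

-0.4087


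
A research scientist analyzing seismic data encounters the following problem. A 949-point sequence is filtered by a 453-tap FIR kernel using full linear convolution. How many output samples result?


Linear convolution output length:
L = N + M - 1
  = 949 + 453 - 1
  = 1401 samples

1401


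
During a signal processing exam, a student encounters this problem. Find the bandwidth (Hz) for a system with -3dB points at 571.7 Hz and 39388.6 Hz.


Bandwidth is the difference of -3dB frequencies:
BW = f_high - f_low
   = 39388.6 - 571.7
   = 38816.9 Hz

38816.9 Hz


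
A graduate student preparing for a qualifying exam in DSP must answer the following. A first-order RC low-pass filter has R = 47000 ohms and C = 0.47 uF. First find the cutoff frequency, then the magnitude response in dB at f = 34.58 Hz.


Step 1 — cutoff frequency:
fc = 1 / (2*pi*R*C)
C = 0.47 uF = 4.7e-07 F
fc = 1 / (2*pi*47000*4.7e-07)
   = 7.20484 Hz

Step 2 — magnitude at f = 34.58 Hz:
|H(f)| = 1 / sqrt(1 + (f/fc)^2)
f/fc = 34.58 / 7.20484 = 4.799551
|H| = 1 / sqrt(1 + 23.03569) = 0.2039725
|H|_dB = 20*log10(0.2039725) = -13.81 dB

fc = 7.20484 Hz; |H(34.58 Hz)| = -13.81 dB


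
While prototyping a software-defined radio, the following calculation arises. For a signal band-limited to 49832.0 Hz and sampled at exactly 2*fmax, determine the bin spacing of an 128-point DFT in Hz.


Step 1 — Nyquist sampling rate:
fs = 2 * fmax = 2 * 49832.0 = 99664.0 Hz

Step 2 — DFT bin spacing:
df = fs / N = 99664.0 / 128 = 778.625 Hz

778.625 Hz


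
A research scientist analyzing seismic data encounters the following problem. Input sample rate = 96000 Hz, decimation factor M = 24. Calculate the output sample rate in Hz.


Decimation reduces the sample rate:
fs_out = fs_in / M
       = 96000 / 24
       = 4000.0 Hz

4000.0 Hz


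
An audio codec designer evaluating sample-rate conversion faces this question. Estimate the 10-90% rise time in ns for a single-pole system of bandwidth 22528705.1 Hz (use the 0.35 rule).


Rise time from bandwidth relationship:
tr = 0.35 / BW
   = 0.35 / 22528705.1
   = 1.553573534e-08 s
   = 15.5357 ns

15.5357 ns


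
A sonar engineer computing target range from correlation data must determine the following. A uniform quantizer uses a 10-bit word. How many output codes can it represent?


Number of quantization levels = 2^N
= 2^10
= 1024

1024


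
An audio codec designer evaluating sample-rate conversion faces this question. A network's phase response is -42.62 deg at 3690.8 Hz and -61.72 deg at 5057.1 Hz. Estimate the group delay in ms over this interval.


Group delay from phase difference:
tau = -d(phi)/d(omega)
d(phi) = -19.1 deg = -0.333358 rad
d(omega) = 2*pi*(5057.1 - 3690.8) = 8584.7161 rad/s
tau = -(-0.333358) / 8584.7161
    = 0.0388 ms

0.0388 ms


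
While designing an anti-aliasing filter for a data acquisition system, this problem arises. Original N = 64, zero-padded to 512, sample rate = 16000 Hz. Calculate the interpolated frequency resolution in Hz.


Frequency resolution after zero-padding:
N_padded = 64 * 8 = 512
df = fs / N_padded
   = 16000 / 512
   = 31.25 Hz

31.25 Hz
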